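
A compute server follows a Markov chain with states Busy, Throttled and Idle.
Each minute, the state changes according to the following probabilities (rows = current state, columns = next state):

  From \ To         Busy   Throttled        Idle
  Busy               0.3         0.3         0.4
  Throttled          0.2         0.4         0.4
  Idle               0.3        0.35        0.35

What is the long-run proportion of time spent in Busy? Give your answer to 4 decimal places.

Let the stationary distribution be π with π = πP and π_1 + π_2 + π_3 = 1.
π_1 = 0.3·π_1 + 0.2·π_2 + 0.3·π_3
π_2 = 0.3·π_1 + 0.4·π_2 + 0.35·π_3
Solving with the normalization constraint gives π = (0.2646, 0.3545, 0.3810).
So the stationary probability of Busy is 0.2646.

0.2646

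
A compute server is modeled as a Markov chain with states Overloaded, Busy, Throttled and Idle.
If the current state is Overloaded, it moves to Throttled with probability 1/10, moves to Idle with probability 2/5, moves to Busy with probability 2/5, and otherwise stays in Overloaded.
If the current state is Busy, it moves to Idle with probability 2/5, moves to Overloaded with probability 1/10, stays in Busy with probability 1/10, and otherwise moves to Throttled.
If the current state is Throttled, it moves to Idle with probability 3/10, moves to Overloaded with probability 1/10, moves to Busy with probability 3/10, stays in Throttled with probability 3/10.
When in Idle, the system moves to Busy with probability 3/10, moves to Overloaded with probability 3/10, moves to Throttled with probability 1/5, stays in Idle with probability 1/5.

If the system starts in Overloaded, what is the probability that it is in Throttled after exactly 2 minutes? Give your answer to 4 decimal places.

0.2800

Propagate the distribution vector 2 minutes from Overloaded.
After 0 minutes: (1.0000, 0.0000, 0.0000, 0.0000)
After 1 minute: (0.1000, 0.4000, 0.1000, 0.4000)
After 2 minutes: (0.1800, 0.2300, 0.2800, 0.3100)
P(in Throttled after 2 minutes) = 0.2800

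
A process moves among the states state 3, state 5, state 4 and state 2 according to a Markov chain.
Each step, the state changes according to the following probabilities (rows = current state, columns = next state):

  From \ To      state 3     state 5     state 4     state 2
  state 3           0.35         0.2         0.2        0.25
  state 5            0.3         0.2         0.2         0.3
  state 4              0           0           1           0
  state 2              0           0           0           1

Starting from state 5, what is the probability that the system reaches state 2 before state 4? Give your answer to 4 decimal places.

Let h(s) be the probability of absorption at state 2 starting from transient state s. Then h(state 2) = 1 and h(state 4) = 0. By first-step analysis:
h(state 3) = 0.35·h(state 3) + 0.2·h(state 5) + 0.2·0 + 0.25·1
h(state 5) = 0.3·h(state 3) + 0.2·h(state 5) + 0.2·0 + 0.3·1
Solving: h(state 3) = 0.5652, h(state 5) = 0.5870.
Starting from state 5, the probability is 0.5870.

0.5870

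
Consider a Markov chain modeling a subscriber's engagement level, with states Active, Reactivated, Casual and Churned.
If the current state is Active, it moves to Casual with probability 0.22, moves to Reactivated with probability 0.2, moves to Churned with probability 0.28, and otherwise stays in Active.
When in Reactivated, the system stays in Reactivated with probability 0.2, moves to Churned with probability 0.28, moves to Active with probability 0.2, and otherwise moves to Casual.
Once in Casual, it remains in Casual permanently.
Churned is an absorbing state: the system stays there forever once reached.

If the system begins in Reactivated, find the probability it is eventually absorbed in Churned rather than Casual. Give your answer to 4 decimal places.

Let h(s) be the probability of absorption at Churned starting from transient state s. Then h(Churned) = 1 and h(Casual) = 0. By first-step analysis:
h(Active) = 0.3·h(Active) + 0.2·h(Reactivated) + 0.22·0 + 0.28·1
h(Reactivated) = 0.2·h(Active) + 0.2·h(Reactivated) + 0.32·0 + 0.28·1
Solving: h(Active) = 0.5385, h(Reactivated) = 0.4846.
Starting from Reactivated, the probability is 0.4846.

0.4846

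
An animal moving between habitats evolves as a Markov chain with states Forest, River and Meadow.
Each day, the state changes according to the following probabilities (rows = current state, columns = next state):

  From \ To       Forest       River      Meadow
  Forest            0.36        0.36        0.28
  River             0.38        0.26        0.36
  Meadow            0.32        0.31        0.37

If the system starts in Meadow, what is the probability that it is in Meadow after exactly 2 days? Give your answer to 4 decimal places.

Sum over the intermediate state after 1 day:
P = P(Meadow→Forest)·P(Forest→Meadow) + P(Meadow→River)·P(River→Meadow) + P(Meadow→Meadow)·P(Meadow→Meadow)
  = 0.32×0.28 + 0.31×0.36 + 0.37×0.37
  = 0.0896 + 0.1116 + 0.1369 = 0.3381

0.3381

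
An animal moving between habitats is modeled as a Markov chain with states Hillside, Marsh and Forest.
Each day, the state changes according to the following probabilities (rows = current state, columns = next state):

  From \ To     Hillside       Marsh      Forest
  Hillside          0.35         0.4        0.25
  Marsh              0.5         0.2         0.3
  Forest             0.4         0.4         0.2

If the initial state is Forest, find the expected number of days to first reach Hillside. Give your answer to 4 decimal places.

2.3077

Let t(s) be the expected number of days to first reach Hillside from state s, with t(Hillside) = 0. Conditioning on the first day:
t(Marsh) = 1 + 0.2·t(Marsh) + 0.3·t(Forest)
t(Forest) = 1 + 0.4·t(Marsh) + 0.2·t(Forest)
Solving: t(Marsh) = 2.1154, t(Forest) = 2.3077.
Expected days from Forest to Hillside: 2.3077.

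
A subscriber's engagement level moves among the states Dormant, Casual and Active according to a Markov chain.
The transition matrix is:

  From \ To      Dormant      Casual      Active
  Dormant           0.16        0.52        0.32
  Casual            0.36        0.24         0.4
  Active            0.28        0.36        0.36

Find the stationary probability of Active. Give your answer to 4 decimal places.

0.3634

Let the stationary distribution be π with π = πP and π_1 + π_2 + π_3 = 1.
π_1 = 0.16·π_1 + 0.36·π_2 + 0.28·π_3
π_2 = 0.52·π_1 + 0.24·π_2 + 0.36·π_3
Solving with the normalization constraint gives π = (0.2758, 0.3608, 0.3634).
So the stationary probability of Active is 0.3634.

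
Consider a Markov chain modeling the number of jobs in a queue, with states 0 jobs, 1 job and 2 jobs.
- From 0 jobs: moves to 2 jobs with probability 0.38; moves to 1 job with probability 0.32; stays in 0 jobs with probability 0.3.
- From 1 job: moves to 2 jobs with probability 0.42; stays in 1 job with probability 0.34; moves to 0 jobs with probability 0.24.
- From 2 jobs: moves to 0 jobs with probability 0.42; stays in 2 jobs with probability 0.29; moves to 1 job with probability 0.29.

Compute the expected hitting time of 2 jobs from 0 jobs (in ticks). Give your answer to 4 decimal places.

Let t(s) be the expected number of ticks to first reach 2 jobs from state s, with t(2 jobs) = 0. Conditioning on the first tick:
t(0 jobs) = 1 + 0.3·t(0 jobs) + 0.32·t(1 job)
t(1 job) = 1 + 0.24·t(0 jobs) + 0.34·t(1 job)
Solving: t(0 jobs) = 2.5441, t(1 job) = 2.4403.
Expected ticks from 0 jobs to 2 jobs: 2.5441.

2.5441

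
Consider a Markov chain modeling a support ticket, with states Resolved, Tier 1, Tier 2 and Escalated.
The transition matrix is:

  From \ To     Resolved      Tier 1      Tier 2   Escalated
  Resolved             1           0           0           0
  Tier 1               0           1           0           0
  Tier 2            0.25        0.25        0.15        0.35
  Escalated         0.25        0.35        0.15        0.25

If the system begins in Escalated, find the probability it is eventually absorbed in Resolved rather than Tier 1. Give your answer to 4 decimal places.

Let h(s) be the probability of absorption at Resolved starting from transient state s. Then h(Resolved) = 1 and h(Tier 1) = 0. By first-step analysis:
h(Tier 2) = 0.25·1 + 0.25·0 + 0.15·h(Tier 2) + 0.35·h(Escalated)
h(Escalated) = 0.25·1 + 0.35·0 + 0.15·h(Tier 2) + 0.25·h(Escalated)
Solving: h(Tier 2) = 0.4701, h(Escalated) = 0.4274.
Starting from Escalated, the probability is 0.4274.

0.4274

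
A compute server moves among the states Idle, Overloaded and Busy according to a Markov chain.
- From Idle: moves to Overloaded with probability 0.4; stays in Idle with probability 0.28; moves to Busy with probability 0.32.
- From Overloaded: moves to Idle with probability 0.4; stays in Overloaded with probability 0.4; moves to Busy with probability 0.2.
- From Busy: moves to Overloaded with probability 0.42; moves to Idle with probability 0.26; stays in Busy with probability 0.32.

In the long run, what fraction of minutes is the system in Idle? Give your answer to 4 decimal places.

Let the stationary distribution be π with π = πP and π_1 + π_2 + π_3 = 1.
π_1 = 0.28·π_1 + 0.4·π_2 + 0.26·π_3
π_2 = 0.4·π_1 + 0.4·π_2 + 0.42·π_3
Solving with the normalization constraint gives π = (0.3232, 0.4054, 0.2713).
So the stationary probability of Idle is 0.3232.

0.3232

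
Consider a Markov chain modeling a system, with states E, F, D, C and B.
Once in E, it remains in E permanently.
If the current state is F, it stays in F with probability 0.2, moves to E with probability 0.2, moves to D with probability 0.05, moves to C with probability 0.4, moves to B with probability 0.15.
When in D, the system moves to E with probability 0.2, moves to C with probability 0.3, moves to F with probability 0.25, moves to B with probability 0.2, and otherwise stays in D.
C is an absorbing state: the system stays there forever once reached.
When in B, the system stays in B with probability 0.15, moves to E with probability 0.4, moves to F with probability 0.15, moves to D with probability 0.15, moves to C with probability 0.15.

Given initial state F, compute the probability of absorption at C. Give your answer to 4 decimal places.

0.6063

Let h(s) be the probability of absorption at C starting from transient state s. Then h(C) = 1 and h(E) = 0. By first-step analysis:
h(F) = 0.2·0 + 0.2·h(F) + 0.05·h(D) + 0.4·1 + 0.15·h(B)
h(D) = 0.2·0 + 0.25·h(F) + 0.05·h(D) + 0.3·1 + 0.2·h(B)
h(B) = 0.4·0 + 0.15·h(F) + 0.15·h(D) + 0.15·1 + 0.15·h(B)
Solving: h(F) = 0.6063, h(D) = 0.5557, h(B) = 0.3815.
Starting from F, the probability is 0.6063.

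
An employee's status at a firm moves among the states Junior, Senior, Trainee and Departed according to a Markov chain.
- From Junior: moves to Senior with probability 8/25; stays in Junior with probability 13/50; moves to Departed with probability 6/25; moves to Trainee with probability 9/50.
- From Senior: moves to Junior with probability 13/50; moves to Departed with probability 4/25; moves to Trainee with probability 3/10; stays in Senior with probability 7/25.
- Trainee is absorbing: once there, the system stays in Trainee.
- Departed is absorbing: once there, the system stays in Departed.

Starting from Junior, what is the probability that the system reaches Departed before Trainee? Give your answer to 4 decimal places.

0.4982

Let h(s) be the probability of absorption at Departed starting from transient state s. Then h(Departed) = 1 and h(Trainee) = 0. By first-step analysis:
h(Junior) = 0.26·h(Junior) + 0.32·h(Senior) + 0.18·0 + 0.24·1
h(Senior) = 0.26·h(Junior) + 0.28·h(Senior) + 0.3·0 + 0.16·1
Solving: h(Junior) = 0.4982, h(Senior) = 0.4021.
Starting from Junior, the probability is 0.4982.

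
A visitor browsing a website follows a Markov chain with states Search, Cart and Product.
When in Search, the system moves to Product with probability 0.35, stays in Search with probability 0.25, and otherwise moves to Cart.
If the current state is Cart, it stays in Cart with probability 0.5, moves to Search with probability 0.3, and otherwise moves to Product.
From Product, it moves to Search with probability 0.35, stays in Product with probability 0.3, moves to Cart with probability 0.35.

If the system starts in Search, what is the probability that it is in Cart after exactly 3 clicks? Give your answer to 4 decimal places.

Propagate the distribution vector 3 clicks from Search.
After 0 clicks: (1.0000, 0.0000, 0.0000)
After 1 click: (0.2500, 0.4000, 0.3500)
After 2 clicks: (0.3050, 0.4225, 0.2725)
After 3 clicks: (0.2984, 0.4286, 0.2730)
P(in Cart after 3 clicks) = 0.4286

0.4286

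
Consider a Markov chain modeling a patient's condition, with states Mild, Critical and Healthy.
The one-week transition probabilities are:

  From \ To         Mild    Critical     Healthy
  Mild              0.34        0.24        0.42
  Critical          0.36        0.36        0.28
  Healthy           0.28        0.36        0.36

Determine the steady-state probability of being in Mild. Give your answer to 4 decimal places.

0.3252

Let the stationary distribution be π with π = πP and π_1 + π_2 + π_3 = 1.
π_1 = 0.34·π_1 + 0.36·π_2 + 0.28·π_3
π_2 = 0.24·π_1 + 0.36·π_2 + 0.36·π_3
Solving with the normalization constraint gives π = (0.3252, 0.3210, 0.3538).
So the stationary probability of Mild is 0.3252.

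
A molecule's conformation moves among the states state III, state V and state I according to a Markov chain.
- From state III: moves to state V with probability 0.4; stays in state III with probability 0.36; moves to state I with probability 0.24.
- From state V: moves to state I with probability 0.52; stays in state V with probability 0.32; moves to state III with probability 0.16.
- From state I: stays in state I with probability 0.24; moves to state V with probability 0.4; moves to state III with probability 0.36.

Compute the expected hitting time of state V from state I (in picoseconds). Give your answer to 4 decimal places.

2.5000

Let t(s) be the expected number of picoseconds to first reach state V from state s, with t(state V) = 0. Conditioning on the first picosecond:
t(state III) = 1 + 0.36·t(state III) + 0.24·t(state I)
t(state I) = 1 + 0.36·t(state III) + 0.24·t(state I)
Solving: t(state III) = 2.5000, t(state I) = 2.5000.
Expected picoseconds from state I to state V: 2.5000.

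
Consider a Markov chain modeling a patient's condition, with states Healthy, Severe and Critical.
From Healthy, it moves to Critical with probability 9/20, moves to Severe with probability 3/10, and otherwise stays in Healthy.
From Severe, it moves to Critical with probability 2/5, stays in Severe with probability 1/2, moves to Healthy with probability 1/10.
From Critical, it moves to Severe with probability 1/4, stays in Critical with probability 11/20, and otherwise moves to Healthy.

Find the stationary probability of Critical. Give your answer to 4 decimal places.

0.4808

Let the stationary distribution be π with π = πP and π_1 + π_2 + π_3 = 1.
π_1 = 0.25·π_1 + 0.1·π_2 + 0.2·π_3
π_2 = 0.3·π_1 + 0.5·π_2 + 0.25·π_3
Solving with the normalization constraint gives π = (0.1742, 0.3449, 0.4808).
So the stationary probability of Critical is 0.4808.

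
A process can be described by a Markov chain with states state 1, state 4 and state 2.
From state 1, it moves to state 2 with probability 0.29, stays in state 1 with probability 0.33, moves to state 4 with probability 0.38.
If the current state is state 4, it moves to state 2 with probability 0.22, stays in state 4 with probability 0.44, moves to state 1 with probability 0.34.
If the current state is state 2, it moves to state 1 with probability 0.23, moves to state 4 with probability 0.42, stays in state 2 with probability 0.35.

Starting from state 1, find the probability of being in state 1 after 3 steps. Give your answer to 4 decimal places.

0.3061

Propagate the distribution vector 3 steps from state 1.
After 0 steps: (1.0000, 0.0000, 0.0000)
After 1 step: (0.3300, 0.3800, 0.2900)
After 2 steps: (0.3048, 0.4144, 0.2808)
After 3 steps: (0.3061, 0.4161, 0.2778)
P(in state 1 after 3 steps) = 0.3061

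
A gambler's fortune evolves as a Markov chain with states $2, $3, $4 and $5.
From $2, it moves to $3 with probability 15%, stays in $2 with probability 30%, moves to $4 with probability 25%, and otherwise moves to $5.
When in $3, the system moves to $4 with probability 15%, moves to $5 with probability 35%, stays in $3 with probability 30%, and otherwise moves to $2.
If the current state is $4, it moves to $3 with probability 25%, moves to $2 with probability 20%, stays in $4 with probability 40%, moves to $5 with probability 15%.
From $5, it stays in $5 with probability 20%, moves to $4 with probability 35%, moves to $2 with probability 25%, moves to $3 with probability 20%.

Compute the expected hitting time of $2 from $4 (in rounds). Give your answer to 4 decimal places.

4.7495

Let t(s) be the expected number of rounds to first reach $2 from state s, with t($2) = 0. Conditioning on the first round:
t($3) = 1 + 0.3·t($3) + 0.15·t($4) + 0.35·t($5)
t($4) = 1 + 0.25·t($3) + 0.4·t($4) + 0.15·t($5)
t($5) = 1 + 0.2·t($3) + 0.35·t($4) + 0.2·t($5)
Solving: t($3) = 4.6975, t($4) = 4.7495, t($5) = 4.5023.
Expected rounds from $4 to $2: 4.7495.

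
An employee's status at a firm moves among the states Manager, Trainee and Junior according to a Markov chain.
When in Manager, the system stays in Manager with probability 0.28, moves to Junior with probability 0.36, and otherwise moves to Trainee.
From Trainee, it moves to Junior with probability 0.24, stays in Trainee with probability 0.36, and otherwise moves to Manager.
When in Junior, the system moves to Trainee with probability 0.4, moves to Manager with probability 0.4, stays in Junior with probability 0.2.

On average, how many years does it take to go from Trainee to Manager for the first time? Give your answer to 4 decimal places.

2.5000

Let t(s) be the expected number of years to first reach Manager from state s, with t(Manager) = 0. Conditioning on the first year:
t(Trainee) = 1 + 0.36·t(Trainee) + 0.24·t(Junior)
t(Junior) = 1 + 0.4·t(Trainee) + 0.2·t(Junior)
Solving: t(Trainee) = 2.5000, t(Junior) = 2.5000.
Expected years from Trainee to Manager: 2.5000.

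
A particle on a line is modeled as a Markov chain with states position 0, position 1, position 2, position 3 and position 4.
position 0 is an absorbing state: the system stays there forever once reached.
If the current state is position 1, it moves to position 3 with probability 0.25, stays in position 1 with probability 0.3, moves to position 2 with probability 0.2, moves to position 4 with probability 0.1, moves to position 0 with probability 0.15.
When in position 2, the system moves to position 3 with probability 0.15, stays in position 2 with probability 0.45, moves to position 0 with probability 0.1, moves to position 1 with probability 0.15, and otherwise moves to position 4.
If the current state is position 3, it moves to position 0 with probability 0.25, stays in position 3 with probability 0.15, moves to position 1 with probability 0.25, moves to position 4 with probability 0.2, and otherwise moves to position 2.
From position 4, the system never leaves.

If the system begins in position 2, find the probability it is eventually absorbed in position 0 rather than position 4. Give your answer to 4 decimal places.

Let h(s) be the probability of absorption at position 0 starting from transient state s. Then h(position 0) = 1 and h(position 4) = 0. By first-step analysis:
h(position 1) = 0.15·1 + 0.3·h(position 1) + 0.2·h(position 2) + 0.25·h(position 3) + 0.1·0
h(position 2) = 0.1·1 + 0.15·h(position 1) + 0.45·h(position 2) + 0.15·h(position 3) + 0.15·0
h(position 3) = 0.25·1 + 0.25·h(position 1) + 0.15·h(position 2) + 0.15·h(position 3) + 0.2·0
Solving: h(position 1) = 0.5425, h(position 2) = 0.4764, h(position 3) = 0.5377.
Starting from position 2, the probability is 0.4764.

0.4764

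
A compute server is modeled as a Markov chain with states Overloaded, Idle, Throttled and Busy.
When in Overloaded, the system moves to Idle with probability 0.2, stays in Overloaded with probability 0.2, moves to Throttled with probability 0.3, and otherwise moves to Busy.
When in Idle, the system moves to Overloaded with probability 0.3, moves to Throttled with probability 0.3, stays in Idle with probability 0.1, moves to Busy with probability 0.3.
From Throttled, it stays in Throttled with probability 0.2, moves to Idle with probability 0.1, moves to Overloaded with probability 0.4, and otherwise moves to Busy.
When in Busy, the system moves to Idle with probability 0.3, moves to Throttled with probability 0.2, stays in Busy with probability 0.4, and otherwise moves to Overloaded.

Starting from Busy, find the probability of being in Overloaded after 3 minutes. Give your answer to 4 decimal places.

Propagate the distribution vector 3 minutes from Busy.
After 0 minutes: (0.0000, 0.0000, 0.0000, 1.0000)
After 1 minute: (0.1000, 0.3000, 0.2000, 0.4000)
After 2 minutes: (0.2300, 0.1900, 0.2400, 0.3400)
After 3 minutes: (0.2330, 0.1910, 0.2420, 0.3340)
P(in Overloaded after 3 minutes) = 0.2330

0.2330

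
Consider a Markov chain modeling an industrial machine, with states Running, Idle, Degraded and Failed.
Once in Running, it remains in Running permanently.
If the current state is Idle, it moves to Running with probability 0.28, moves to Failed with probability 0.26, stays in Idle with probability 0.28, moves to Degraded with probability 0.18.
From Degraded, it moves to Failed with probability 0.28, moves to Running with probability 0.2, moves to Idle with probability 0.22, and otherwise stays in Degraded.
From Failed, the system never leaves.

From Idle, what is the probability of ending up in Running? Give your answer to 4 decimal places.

0.4996

Let h(s) be the probability of absorption at Running starting from transient state s. Then h(Running) = 1 and h(Failed) = 0. By first-step analysis:
h(Idle) = 0.28·1 + 0.28·h(Idle) + 0.18·h(Degraded) + 0.26·0
h(Degraded) = 0.2·1 + 0.22·h(Idle) + 0.3·h(Degraded) + 0.28·0
Solving: h(Idle) = 0.4996, h(Degraded) = 0.4427.
Starting from Idle, the probability is 0.4996.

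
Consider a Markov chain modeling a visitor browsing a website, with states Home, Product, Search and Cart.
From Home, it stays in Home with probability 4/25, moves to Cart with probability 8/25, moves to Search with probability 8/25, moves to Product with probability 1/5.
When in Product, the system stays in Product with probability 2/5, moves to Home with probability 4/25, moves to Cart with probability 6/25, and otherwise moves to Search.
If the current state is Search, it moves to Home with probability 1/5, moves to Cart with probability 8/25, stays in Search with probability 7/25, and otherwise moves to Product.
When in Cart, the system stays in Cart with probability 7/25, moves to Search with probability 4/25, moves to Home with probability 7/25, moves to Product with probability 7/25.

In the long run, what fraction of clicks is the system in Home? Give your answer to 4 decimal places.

0.2036

Let the stationary distribution be π with π = πP and π_1 + π_2 + π_3 + π_4 = 1.
π_1 = 0.16·π_1 + 0.16·π_2 + 0.2·π_3 + 0.28·π_4
π_2 = 0.2·π_1 + 0.4·π_2 + 0.2·π_3 + 0.28·π_4
π_3 = 0.32·π_1 + 0.2·π_2 + 0.28·π_3 + 0.16·π_4
Solving with the normalization constraint gives π = (0.2036, 0.2786, 0.2315, 0.2863).
So the stationary probability of Home is 0.2036.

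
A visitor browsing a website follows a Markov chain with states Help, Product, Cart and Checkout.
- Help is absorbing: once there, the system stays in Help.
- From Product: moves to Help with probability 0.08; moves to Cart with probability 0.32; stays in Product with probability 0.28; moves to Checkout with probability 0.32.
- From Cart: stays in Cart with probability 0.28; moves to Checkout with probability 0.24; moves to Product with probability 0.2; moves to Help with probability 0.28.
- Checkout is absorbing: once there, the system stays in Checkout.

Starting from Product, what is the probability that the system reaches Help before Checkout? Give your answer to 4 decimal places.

Let h(s) be the probability of absorption at Help starting from transient state s. Then h(Help) = 1 and h(Checkout) = 0. By first-step analysis:
h(Product) = 0.08·1 + 0.28·h(Product) + 0.32·h(Cart) + 0.32·0
h(Cart) = 0.28·1 + 0.2·h(Product) + 0.28·h(Cart) + 0.24·0
Solving: h(Product) = 0.3239, h(Cart) = 0.4789.
Starting from Product, the probability is 0.3239.

0.3239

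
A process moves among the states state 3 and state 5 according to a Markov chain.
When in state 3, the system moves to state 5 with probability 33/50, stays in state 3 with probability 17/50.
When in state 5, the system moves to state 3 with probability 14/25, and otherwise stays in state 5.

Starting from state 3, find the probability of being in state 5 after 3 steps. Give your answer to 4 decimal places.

0.5467

Propagate the distribution vector 3 steps from state 3.
After 0 steps: (1.0000, 0.0000)
After 1 step: (0.3400, 0.6600)
After 2 steps: (0.4852, 0.5148)
After 3 steps: (0.4533, 0.5467)
P(in state 5 after 3 steps) = 0.5467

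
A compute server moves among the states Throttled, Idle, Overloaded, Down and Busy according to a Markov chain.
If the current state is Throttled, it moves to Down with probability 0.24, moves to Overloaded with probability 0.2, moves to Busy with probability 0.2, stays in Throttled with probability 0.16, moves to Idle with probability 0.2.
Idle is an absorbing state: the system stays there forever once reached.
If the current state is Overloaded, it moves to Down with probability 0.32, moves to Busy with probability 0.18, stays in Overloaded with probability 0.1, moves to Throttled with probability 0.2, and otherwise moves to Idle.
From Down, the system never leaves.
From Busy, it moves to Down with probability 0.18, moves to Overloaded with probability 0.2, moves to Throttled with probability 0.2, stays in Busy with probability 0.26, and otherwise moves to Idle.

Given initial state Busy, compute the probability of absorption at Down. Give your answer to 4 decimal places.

Let h(s) be the probability of absorption at Down starting from transient state s. Then h(Down) = 1 and h(Idle) = 0. By first-step analysis:
h(Throttled) = 0.16·h(Throttled) + 0.2·0 + 0.2·h(Overloaded) + 0.24·1 + 0.2·h(Busy)
h(Overloaded) = 0.2·h(Throttled) + 0.2·0 + 0.1·h(Overloaded) + 0.32·1 + 0.18·h(Busy)
h(Busy) = 0.2·h(Throttled) + 0.16·0 + 0.2·h(Overloaded) + 0.18·1 + 0.26·h(Busy)
Solving: h(Throttled) = 0.5581, h(Overloaded) = 0.5903, h(Busy) = 0.5536.
Starting from Busy, the probability is 0.5536.

0.5536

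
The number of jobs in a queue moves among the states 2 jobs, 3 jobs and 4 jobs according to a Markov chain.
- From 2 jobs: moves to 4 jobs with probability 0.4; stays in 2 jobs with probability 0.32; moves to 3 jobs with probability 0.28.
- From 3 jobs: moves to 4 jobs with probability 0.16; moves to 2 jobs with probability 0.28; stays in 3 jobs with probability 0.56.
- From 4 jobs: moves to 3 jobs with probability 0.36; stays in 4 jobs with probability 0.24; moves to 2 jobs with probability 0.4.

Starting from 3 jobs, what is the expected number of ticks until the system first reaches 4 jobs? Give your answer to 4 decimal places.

Let t(s) be the expected number of ticks to first reach 4 jobs from state s, with t(4 jobs) = 0. Conditioning on the first tick:
t(2 jobs) = 1 + 0.32·t(2 jobs) + 0.28·t(3 jobs)
t(3 jobs) = 1 + 0.28·t(2 jobs) + 0.56·t(3 jobs)
Solving: t(2 jobs) = 3.2609, t(3 jobs) = 4.3478.
Expected ticks from 3 jobs to 4 jobs: 4.3478.

4.3478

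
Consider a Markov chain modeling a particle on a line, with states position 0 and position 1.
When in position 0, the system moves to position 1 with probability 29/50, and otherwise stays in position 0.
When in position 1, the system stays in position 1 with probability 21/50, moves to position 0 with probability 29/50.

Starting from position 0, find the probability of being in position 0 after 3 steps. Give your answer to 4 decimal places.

Propagate the distribution vector 3 steps from position 0.
After 0 steps: (1.0000, 0.0000)
After 1 step: (0.4200, 0.5800)
After 2 steps: (0.5128, 0.4872)
After 3 steps: (0.4980, 0.5020)
P(in position 0 after 3 steps) = 0.4980

0.4980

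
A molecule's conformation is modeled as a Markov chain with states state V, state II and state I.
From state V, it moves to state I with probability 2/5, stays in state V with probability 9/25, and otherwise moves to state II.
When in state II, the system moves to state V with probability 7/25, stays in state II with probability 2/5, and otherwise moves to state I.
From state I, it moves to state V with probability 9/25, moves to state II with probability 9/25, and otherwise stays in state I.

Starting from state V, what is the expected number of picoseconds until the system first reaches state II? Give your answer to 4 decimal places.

Let t(s) be the expected number of picoseconds to first reach state II from state s, with t(state II) = 0. Conditioning on the first picosecond:
t(state V) = 1 + 0.36·t(state V) + 0.4·t(state I)
t(state I) = 1 + 0.36·t(state V) + 0.28·t(state I)
Solving: t(state V) = 3.5354, t(state I) = 3.1566.
Expected picoseconds from state V to state II: 3.5354.

3.5354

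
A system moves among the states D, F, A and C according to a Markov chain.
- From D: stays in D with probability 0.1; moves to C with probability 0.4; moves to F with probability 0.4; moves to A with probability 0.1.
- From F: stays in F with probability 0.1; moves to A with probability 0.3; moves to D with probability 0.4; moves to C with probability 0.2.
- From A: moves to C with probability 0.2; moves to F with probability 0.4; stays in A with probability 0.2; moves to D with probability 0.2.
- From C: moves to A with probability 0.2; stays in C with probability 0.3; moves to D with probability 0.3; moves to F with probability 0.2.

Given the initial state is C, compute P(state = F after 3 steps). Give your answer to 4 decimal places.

0.2580

Propagate the distribution vector 3 steps from C.
After 0 steps: (0.0000, 0.0000, 0.0000, 1.0000)
After 1 step: (0.3000, 0.2000, 0.2000, 0.3000)
After 2 steps: (0.2400, 0.2800, 0.1900, 0.2900)
After 3 steps: (0.2610, 0.2580, 0.2040, 0.2770)
P(in F after 3 steps) = 0.2580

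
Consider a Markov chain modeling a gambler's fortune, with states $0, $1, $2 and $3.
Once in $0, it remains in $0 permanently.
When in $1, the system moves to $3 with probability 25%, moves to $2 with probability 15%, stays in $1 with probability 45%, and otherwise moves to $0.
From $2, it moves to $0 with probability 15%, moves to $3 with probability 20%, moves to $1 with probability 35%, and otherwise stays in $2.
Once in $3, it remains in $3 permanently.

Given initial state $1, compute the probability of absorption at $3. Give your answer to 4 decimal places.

0.6165

Let h(s) be the probability of absorption at $3 starting from transient state s. Then h($3) = 1 and h($0) = 0. By first-step analysis:
h($1) = 0.15·0 + 0.45·h($1) + 0.15·h($2) + 0.25·1
h($2) = 0.15·0 + 0.35·h($1) + 0.3·h($2) + 0.2·1
Solving: h($1) = 0.6165, h($2) = 0.5940.
Starting from $1, the probability is 0.6165.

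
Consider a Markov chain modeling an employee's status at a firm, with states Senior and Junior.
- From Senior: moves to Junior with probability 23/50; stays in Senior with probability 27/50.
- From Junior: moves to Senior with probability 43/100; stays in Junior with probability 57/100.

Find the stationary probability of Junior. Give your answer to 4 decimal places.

0.5169

Let the stationary distribution be π with π = πP and π_1 + π_2 = 1.
π_1 = 0.54·π_1 + 0.43·π_2
Solving with the normalization constraint gives π = (0.4831, 0.5169).
So the stationary probability of Junior is 0.5169.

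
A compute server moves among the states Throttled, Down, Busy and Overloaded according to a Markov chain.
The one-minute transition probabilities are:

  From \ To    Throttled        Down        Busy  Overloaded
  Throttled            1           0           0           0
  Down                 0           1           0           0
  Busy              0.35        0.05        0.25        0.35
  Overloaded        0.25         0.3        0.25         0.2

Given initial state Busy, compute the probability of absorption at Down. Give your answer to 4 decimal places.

Let h(s) be the probability of absorption at Down starting from transient state s. Then h(Down) = 1 and h(Throttled) = 0. By first-step analysis:
h(Busy) = 0.35·0 + 0.05·1 + 0.25·h(Busy) + 0.35·h(Overloaded)
h(Overloaded) = 0.25·0 + 0.3·1 + 0.25·h(Busy) + 0.2·h(Overloaded)
Solving: h(Busy) = 0.2829, h(Overloaded) = 0.4634.
Starting from Busy, the probability is 0.2829.

0.2829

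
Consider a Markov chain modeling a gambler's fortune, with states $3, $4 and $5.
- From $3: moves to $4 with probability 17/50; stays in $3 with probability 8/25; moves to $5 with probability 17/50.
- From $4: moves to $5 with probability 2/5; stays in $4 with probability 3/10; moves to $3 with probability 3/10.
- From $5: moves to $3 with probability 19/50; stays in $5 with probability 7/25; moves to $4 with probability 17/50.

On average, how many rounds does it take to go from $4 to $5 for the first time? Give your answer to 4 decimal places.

2.6203

Let t(s) be the expected number of rounds to first reach $5 from state s, with t($5) = 0. Conditioning on the first round:
t($3) = 1 + 0.32·t($3) + 0.34·t($4)
t($4) = 1 + 0.3·t($3) + 0.3·t($4)
Solving: t($3) = 2.7807, t($4) = 2.6203.
Expected rounds from $4 to $5: 2.6203.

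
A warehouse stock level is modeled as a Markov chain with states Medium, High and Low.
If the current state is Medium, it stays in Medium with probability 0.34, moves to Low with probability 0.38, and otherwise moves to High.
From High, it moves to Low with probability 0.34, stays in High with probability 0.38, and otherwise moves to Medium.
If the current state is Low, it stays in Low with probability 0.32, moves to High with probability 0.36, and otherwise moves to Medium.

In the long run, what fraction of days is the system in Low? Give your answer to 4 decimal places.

0.3456

Let the stationary distribution be π with π = πP and π_1 + π_2 + π_3 = 1.
π_1 = 0.34·π_1 + 0.28·π_2 + 0.32·π_3
π_2 = 0.28·π_1 + 0.38·π_2 + 0.36·π_3
Solving with the normalization constraint gives π = (0.3126, 0.3418, 0.3456).
So the stationary probability of Low is 0.3456.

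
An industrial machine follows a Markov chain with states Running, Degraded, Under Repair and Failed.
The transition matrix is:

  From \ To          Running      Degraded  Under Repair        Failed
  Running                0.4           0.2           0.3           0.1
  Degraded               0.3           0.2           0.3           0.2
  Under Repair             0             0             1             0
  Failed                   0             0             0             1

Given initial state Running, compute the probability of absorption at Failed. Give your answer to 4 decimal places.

Let h(s) be the probability of absorption at Failed starting from transient state s. Then h(Failed) = 1 and h(Under Repair) = 0. By first-step analysis:
h(Running) = 0.4·h(Running) + 0.2·h(Degraded) + 0.3·0 + 0.1·1
h(Degraded) = 0.3·h(Running) + 0.2·h(Degraded) + 0.3·0 + 0.2·1
Solving: h(Running) = 0.2857, h(Degraded) = 0.3571.
Starting from Running, the probability is 0.2857.

0.2857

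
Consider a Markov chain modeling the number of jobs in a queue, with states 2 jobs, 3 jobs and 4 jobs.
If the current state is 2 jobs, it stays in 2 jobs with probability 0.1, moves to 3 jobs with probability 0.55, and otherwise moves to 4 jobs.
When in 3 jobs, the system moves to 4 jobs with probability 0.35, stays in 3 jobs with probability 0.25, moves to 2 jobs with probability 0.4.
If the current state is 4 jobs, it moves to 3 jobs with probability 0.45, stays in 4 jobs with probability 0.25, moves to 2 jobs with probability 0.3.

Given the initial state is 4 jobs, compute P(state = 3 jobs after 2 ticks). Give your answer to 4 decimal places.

0.3900

Sum over the intermediate state after 1 tick:
P = P(4 jobs→2 jobs)·P(2 jobs→3 jobs) + P(4 jobs→3 jobs)·P(3 jobs→3 jobs) + P(4 jobs→4 jobs)·P(4 jobs→3 jobs)
  = 0.3×0.55 + 0.45×0.25 + 0.25×0.45
  = 0.1650 + 0.1125 + 0.1125 = 0.3900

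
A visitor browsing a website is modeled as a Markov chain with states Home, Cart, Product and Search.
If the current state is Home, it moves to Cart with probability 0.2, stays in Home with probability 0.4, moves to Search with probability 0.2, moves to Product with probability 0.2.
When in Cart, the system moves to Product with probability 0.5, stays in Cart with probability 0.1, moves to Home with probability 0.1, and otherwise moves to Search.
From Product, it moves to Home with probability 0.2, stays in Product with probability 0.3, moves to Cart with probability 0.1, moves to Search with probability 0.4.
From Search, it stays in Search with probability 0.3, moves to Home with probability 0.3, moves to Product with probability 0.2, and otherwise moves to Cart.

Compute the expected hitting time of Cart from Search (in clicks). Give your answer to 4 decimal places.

Let t(s) be the expected number of clicks to first reach Cart from state s, with t(Cart) = 0. Conditioning on the first click:
t(Home) = 1 + 0.4·t(Home) + 0.2·t(Product) + 0.2·t(Search)
t(Product) = 1 + 0.2·t(Home) + 0.3·t(Product) + 0.4·t(Search)
t(Search) = 1 + 0.3·t(Home) + 0.2·t(Product) + 0.3·t(Search)
Solving: t(Home) = 5.6250, t(Product) = 6.2500, t(Search) = 5.6250.
Expected clicks from Search to Cart: 5.6250.

5.6250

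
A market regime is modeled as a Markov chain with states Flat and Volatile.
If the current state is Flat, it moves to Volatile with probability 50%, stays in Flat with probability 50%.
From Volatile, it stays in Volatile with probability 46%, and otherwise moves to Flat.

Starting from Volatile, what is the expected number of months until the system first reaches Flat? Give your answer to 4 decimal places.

1.8519

Let t(s) be the expected number of months to first reach Flat from state s, with t(Flat) = 0. Conditioning on the first month:
t(Volatile) = 1 + 0.46·t(Volatile)
Solving: t(Volatile) = 1.8519.
Expected months from Volatile to Flat: 1.8519.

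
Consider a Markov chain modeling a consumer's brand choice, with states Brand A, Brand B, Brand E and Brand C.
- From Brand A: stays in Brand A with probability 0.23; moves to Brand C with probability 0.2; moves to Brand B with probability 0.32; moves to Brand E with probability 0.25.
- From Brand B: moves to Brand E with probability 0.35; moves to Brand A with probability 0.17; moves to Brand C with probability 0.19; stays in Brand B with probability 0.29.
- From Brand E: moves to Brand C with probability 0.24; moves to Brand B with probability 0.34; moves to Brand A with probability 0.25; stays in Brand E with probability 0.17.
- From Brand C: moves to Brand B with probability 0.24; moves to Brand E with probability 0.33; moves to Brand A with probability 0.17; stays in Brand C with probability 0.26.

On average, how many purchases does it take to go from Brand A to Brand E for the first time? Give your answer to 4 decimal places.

Let t(s) be the expected number of purchases to first reach Brand E from state s, with t(Brand E) = 0. Conditioning on the first purchase:
t(Brand A) = 1 + 0.23·t(Brand A) + 0.32·t(Brand B) + 0.2·t(Brand C)
t(Brand B) = 1 + 0.17·t(Brand A) + 0.29·t(Brand B) + 0.19·t(Brand C)
t(Brand C) = 1 + 0.17·t(Brand A) + 0.24·t(Brand B) + 0.26·t(Brand C)
Solving: t(Brand A) = 3.3760, t(Brand B) = 3.0507, t(Brand C) = 3.1163.
Expected purchases from Brand A to Brand E: 3.3760.

3.3760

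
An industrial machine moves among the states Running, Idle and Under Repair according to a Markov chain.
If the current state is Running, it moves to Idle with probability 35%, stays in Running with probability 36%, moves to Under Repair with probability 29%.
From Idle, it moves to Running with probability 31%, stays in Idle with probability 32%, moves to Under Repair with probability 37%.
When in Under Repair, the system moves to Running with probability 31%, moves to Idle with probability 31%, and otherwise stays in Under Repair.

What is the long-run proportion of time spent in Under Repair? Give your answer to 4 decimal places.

0.3474

Let the stationary distribution be π with π = πP and π_1 + π_2 + π_3 = 1.
π_1 = 0.36·π_1 + 0.31·π_2 + 0.31·π_3
π_2 = 0.35·π_1 + 0.32·π_2 + 0.31·π_3
Solving with the normalization constraint gives π = (0.3263, 0.3263, 0.3474).
So the stationary probability of Under Repair is 0.3474.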